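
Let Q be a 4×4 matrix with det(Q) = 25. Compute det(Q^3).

15625

det(Q^3) = (det Q)^3 = (25)^3 = 15625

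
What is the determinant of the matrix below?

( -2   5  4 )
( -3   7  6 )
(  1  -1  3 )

5

Expand along row 1:
  + (-2) · |7 6; -1 3| = (-2)·(21 − (-6)) = -54
  − 5 · |-3 6; 1 3| = −5·(-9 − 6) = 75
  + 4 · |-3 7; 1 -1| = 4·(3 − 7) = -16
Sum: (-54) + (75) + (-16) = 5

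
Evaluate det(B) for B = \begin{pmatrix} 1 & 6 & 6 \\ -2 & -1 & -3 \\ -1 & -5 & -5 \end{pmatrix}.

2

Expand along column 1:
  + 1 · |-1 -3; -5 -5| = 1·(5 − 15) = -10
  − (-2) · |6 6; -5 -5| = −(-2)·(-30 − (-30)) = 0
  + (-1) · |6 6; -1 -3| = (-1)·(-18 − (-6)) = 12
Sum: (-10) + (0) + (12) = 2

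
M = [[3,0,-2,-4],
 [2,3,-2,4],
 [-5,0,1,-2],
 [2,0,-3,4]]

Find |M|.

|M| = -270

Expand along column 2 (it has 3 zeros):
  + (3) · M_22   where M_22 = det([3 -2 -4; -5 1 -2; 2 -3 4]) = -90
det = (+1)·(3)·(-90) = -270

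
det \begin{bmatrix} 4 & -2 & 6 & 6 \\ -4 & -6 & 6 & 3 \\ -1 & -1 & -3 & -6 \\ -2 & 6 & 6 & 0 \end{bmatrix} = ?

Expand along row 4 (it has 1 zero):
  − (-2) · M_41   where M_41 = det([-2 6 6; -6 6 3; -1 -3 -6]) = -36
  + (6) · M_42   where M_42 = det([4 6 6; -4 6 3; -1 -3 -6]) = -162
  − (6) · M_43   where M_43 = det([4 -2 6; -4 -6 3; -1 -1 -6]) = 198
det = (-1)·(-2)·(-36) + (+1)·(6)·(-162) + (-1)·(6)·(198) = -2232

-2232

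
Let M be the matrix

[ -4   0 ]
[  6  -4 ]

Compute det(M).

det(M) = 16

det(M) = (-4)·(-4) − 0·6 = 16 − 0 = 16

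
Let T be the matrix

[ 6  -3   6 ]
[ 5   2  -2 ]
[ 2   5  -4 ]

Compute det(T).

90

Expand along row 1:
  + 6 · |2 -2; 5 -4| = 6·(-8 − (-10)) = 12
  − (-3) · |5 -2; 2 -4| = −(-3)·(-20 − (-4)) = -48
  + 6 · |5 2; 2 5| = 6·(25 − 4) = 126
Sum: (12) + (-48) + (126) = 90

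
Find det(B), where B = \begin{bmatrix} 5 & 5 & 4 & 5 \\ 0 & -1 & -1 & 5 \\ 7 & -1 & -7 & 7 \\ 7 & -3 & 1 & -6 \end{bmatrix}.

|B| = -2529

Expand along row 2 (it has 1 zero):
  + (-1) · M_22   where M_22 = det([5 4 5; 7 -7 7; 7 1 -6]) = 819
  − (-1) · M_23   where M_23 = det([5 5 5; 7 -1 7; 7 -3 -6]) = 520
  + (5) · M_24   where M_24 = det([5 5 4; 7 -1 -7; 7 -3 1]) = -446
det = (+1)·(-1)·(819) + (-1)·(-1)·(520) + (+1)·(5)·(-446) = -2529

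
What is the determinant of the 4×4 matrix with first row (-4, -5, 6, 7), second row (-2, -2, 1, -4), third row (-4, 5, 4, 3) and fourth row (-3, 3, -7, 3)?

Expand along row 1:
  + (-4) · M_11   where M_11 = det([-2 1 -4; 5 4 3; 3 -7 3]) = 116
  − (-5) · M_12   where M_12 = det([-2 1 -4; -4 4 3; -3 -7 3]) = -223
  + (6) · M_13   where M_13 = det([-2 -2 -4; -4 5 3; -3 3 3]) = -30
  − (7) · M_14   where M_14 = det([-2 -2 1; -4 5 4; -3 3 -7]) = 177
det = (+1)·(-4)·(116) + (-1)·(-5)·(-223) + (+1)·(6)·(-30) + (-1)·(7)·(177) = -2998

-2998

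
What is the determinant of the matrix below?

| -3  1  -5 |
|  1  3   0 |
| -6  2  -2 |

-80

Expand along row 2:
  − 1 · |1 -5; 2 -2| = −1·(-2 − (-10)) = -8
  + 3 · |-3 -5; -6 -2| = 3·(6 − 30) = -72
Sum: (-8) + (-72) = -80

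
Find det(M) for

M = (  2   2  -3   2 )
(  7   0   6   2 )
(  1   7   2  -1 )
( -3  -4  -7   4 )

-686

Expand along row 2 (it has 1 zero):
  − (7) · M_21   where M_21 = det([2 -3 2; 7 2 -1; -4 -7 4]) = -8
  − (6) · M_23   where M_23 = det([2 2 2; 1 7 -1; -3 -4 4]) = 80
  + (2) · M_24   where M_24 = det([2 2 -3; 1 7 2; -3 -4 -7]) = -131
det = (-1)·(7)·(-8) + (-1)·(6)·(80) + (+1)·(2)·(-131) = -686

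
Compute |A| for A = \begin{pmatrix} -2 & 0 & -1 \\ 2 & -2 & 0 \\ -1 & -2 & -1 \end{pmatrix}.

Expand along column 2:
  + (-2) · |-2 -1; -1 -1| = (-2)·(2 − 1) = -2
  − (-2) · |-2 -1; 2 0| = −(-2)·(0 − (-2)) = 4
Sum: (-2) + (4) = 2

det(A) = 2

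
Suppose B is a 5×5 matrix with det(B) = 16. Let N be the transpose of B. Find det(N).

det(Bᵀ) = det(B).
det(N) = (1)·(16) = 16

det(N) = 16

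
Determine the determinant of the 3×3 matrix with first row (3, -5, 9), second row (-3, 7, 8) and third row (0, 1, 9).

Expand along column 1:
  + 3 · |7 8; 1 9| = 3·(63 − 8) = 165
  − (-3) · |-5 9; 1 9| = −(-3)·(-45 − 9) = -162
Sum: (165) + (-162) = 3

3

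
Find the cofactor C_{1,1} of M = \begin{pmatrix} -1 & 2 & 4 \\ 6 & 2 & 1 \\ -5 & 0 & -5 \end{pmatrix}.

Delete row 1 and column 1; the remaining 2×2 submatrix is [2 1; 0 -5].
Its determinant is 2·(-5) − 1·0 = -10.
The cofactor carries sign (−1)^(1+1) = +1, so C_{1,1} = +(-10) = -10.

-10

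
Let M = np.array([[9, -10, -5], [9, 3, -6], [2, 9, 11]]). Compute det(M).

The determinant is 1518.

Expand along row 1:
  + 9 · |3 -6; 9 11| = 9·(33 − (-54)) = 783
  − (-10) · |9 -6; 2 11| = −(-10)·(99 − (-12)) = 1110
  + (-5) · |9 3; 2 9| = (-5)·(81 − 6) = -375
Sum: (783) + (1110) + (-375) = 1518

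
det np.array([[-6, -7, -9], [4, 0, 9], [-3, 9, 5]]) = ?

491

Expand along column 2:
  − (-7) · |4 9; -3 5| = −(-7)·(20 − (-27)) = 329
  − 9 · |-6 -9; 4 9| = −9·(-54 − (-36)) = 162
Sum: (329) + (162) = 491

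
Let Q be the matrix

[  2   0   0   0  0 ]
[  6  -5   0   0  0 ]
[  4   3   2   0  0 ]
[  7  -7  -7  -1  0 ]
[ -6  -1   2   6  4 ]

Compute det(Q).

det(Q) = 80

Q is lower triangular, so det(Q) is the product of the diagonal entries:
det = (2) · (-5) · (2) · (-1) · (4) = 80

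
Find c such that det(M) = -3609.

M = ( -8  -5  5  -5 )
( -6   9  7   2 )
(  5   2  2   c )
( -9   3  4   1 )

c = 8

Expanding along the column containing c, det(M) is linear in c: det(M) = (-390)·c + (-489).
Set (-390)·c + (-489) = -3609  ⇒  (-390)·c = -3120  ⇒  c = 8.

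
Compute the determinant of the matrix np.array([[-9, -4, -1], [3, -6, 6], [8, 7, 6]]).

513

Expand along row 1:
  + (-9) · |-6 6; 7 6| = (-9)·(-36 − 42) = 702
  − (-4) · |3 6; 8 6| = −(-4)·(18 − 48) = -120
  + (-1) · |3 -6; 8 7| = (-1)·(21 − (-48)) = -69
Sum: (702) + (-120) + (-69) = 513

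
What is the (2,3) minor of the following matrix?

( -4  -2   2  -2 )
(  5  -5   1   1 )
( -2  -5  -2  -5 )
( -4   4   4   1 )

Delete row 2 and column 3; the remaining 3×3 submatrix is [-4 -2 -2; -2 -5 -5; -4 4 1].
Its determinant is -48.

-48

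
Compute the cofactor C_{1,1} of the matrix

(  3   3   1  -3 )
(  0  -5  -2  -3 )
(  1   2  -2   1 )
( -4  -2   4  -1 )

Delete row 1 and column 1; the remaining 3×3 submatrix is [-5 -2 -3; 2 -2 1; -2 4 -1].
Its determinant is -2.
The cofactor carries sign (−1)^(1+1) = +1, so C_{1,1} = +(-2) = -2.

-2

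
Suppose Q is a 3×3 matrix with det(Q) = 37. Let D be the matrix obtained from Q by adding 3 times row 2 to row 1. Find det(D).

|D| = 37

Adding a multiple of one row to another leaves the determinant unchanged.
det(D) = (1)·(37) = 37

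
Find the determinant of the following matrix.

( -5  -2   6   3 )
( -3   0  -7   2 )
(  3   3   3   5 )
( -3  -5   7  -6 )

Expand along row 2 (it has 1 zero):
  − (-3) · M_21   where M_21 = det([-2 6 3; 3 3 5; -5 7 -6]) = 172
  − (-7) · M_23   where M_23 = det([-5 -2 3; 3 3 5; -3 -5 -6]) = -59
  + (2) · M_24   where M_24 = det([-5 -2 6; 3 3 3; -3 -5 7]) = -156
det = (-1)·(-3)·(172) + (-1)·(-7)·(-59) + (+1)·(2)·(-156) = -209

-209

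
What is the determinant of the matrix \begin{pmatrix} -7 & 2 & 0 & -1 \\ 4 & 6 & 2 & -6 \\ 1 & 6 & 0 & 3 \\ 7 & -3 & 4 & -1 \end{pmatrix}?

Expand along column 3 (it has 2 zeros):
  − (2) · M_23   where M_23 = det([-7 2 -1; 1 6 3; 7 -3 -1]) = 68
  − (4) · M_43   where M_43 = det([-7 2 -1; 4 6 -6; 1 6 3]) = -432
det = (-1)·(2)·(68) + (-1)·(4)·(-432) = 1592

1592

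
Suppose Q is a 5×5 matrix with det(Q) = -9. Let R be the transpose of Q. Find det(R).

det(Qᵀ) = det(Q).
det(R) = (1)·(-9) = -9

-9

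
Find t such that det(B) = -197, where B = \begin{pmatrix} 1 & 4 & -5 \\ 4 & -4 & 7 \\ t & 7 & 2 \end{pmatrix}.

t = 4

Expanding along the row containing t, det(B) is linear in t: det(B) = (8)·t + (-229).
Set (8)·t + (-229) = -197  ⇒  (8)·t = 32  ⇒  t = 4.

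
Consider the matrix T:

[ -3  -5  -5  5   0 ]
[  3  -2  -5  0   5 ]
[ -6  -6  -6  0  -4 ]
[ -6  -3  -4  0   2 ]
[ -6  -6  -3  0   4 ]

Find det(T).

Expand along column 4 (it has 4 zeros):
  − (5) · M_14   where M_14 = det([3 -2 -5 5; -6 -6 -6 -4; -6 -3 -4 2; -6 -6 -3 4]) = 1374
det = (-1)·(5)·(1374) = -6870

|T| = -6870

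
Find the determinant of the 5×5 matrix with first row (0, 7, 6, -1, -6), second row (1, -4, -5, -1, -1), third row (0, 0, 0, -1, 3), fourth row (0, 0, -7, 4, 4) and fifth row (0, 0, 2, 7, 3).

The matrix is block upper-triangular with a 2×2 block and a 3×3 block on the diagonal, so its determinant equals the product of the determinants of the diagonal blocks.
det of the 2×2 block = -7
det of the 3×3 block = -200
det = (-7)·(-200) = 1400

The determinant is 1400.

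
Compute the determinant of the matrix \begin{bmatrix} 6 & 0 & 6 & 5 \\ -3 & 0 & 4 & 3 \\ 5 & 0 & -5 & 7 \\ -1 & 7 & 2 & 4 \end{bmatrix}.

Expand along column 2 (it has 3 zeros):
  + (7) · M_42   where M_42 = det([6 6 5; -3 4 3; 5 -5 7]) = 449
det = (+1)·(7)·(449) = 3143

3143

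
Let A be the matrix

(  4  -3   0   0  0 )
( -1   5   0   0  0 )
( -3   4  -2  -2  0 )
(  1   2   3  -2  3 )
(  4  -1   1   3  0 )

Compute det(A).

det(A) = 204

A is block lower-triangular with a 2×2 block and a 3×3 block on the diagonal, so its determinant equals the product of the determinants of the diagonal blocks.
det of the 2×2 block = 17
det of the 3×3 block = 12
det = (17)·(12) = 204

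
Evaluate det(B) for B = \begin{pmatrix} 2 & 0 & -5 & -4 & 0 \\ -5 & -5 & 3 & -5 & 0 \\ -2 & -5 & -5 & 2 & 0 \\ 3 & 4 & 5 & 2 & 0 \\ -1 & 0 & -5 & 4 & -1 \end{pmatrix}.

|B| = -617

Expand along column 5 (it has 4 zeros):
  + (-1) · M_55   where M_55 = det([2 0 -5 -4; -5 -5 3 -5; -2 -5 -5 2; 3 4 5 2]) = 617
det = (+1)·(-1)·(617) = -617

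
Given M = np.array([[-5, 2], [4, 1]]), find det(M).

det(M) = (-5)·1 − 2·4 = -5 − 8 = -13

-13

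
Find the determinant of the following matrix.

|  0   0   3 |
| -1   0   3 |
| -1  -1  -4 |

Expand along row 1:
  + 3 · |-1 0; -1 -1| = 3·(1 − 0) = 3

3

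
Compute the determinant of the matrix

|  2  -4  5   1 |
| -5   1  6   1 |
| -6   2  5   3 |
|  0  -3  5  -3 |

-86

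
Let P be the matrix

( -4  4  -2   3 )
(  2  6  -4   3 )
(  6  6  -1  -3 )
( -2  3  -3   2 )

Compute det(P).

The determinant is 238.

Expand along row 1:
  + (-4) · M_11   where M_11 = det([6 -4 3; 6 -1 -3; 3 -3 2]) = -27
  − (4) · M_12   where M_12 = det([2 -4 3; 6 -1 -3; -2 -3 2]) = -58
  + (-2) · M_13   where M_13 = det([2 6 3; 6 6 -3; -2 3 2]) = 96
  − (3) · M_14   where M_14 = det([2 6 -4; 6 6 -1; -2 3 -3]) = -30
det = (+1)·(-4)·(-27) + (-1)·(4)·(-58) + (+1)·(-2)·(96) + (-1)·(3)·(-30) = 238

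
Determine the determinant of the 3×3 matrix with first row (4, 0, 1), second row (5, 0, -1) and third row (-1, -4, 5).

-36

Expand along column 2:
  − (-4) · |4 1; 5 -1| = −(-4)·(-4 − 5) = -36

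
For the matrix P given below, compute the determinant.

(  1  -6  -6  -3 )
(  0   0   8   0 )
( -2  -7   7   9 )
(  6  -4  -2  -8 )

Expand along row 2 (it has 3 zeros):
  − (8) · M_23   where M_23 = det([1 -6 -3; -2 -7 9; 6 -4 -8]) = -286
det = (-1)·(8)·(-286) = 2288

|P| = 2288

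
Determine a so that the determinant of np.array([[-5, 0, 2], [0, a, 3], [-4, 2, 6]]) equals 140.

Expanding along the column containing a, det(B) is linear in a: det(B) = (-22)·a + (30).
Set (-22)·a + (30) = 140  ⇒  (-22)·a = 110  ⇒  a = -5.

a = -5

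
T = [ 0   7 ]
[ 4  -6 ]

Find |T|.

The determinant is -28.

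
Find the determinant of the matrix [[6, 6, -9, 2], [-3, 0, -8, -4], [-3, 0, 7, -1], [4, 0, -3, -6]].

The determinant is -2322.

Expand along column 2 (it has 3 zeros):
  − (6) · M_12   where M_12 = det([-3 -8 -4; -3 7 -1; 4 -3 -6]) = 387
det = (-1)·(6)·(387) = -2322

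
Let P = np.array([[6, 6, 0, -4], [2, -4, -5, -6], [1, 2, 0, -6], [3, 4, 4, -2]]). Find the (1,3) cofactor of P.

Delete row 1 and column 3; the remaining 3×3 submatrix is [2 -4 -6; 1 2 -6; 3 4 -2].
Its determinant is 116.
The cofactor carries sign (−1)^(1+3) = +1, so C_{1,3} = +(116) = 116.

The cofactor is 116.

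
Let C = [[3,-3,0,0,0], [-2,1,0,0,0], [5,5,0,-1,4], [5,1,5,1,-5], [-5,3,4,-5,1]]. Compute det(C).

273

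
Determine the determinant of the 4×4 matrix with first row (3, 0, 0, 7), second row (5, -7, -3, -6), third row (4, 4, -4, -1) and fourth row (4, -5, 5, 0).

Expand along row 1 (it has 2 zeros):
  + (3) · M_11   where M_11 = det([-7 -3 -6; 4 -4 -1; -5 5 0]) = -50
  − (7) · M_14   where M_14 = det([5 -7 -3; 4 4 -4; 4 -5 5]) = 360
det = (+1)·(3)·(-50) + (-1)·(7)·(360) = -2670

-2670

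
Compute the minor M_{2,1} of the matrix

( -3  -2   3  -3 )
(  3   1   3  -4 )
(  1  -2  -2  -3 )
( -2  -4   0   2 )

Delete row 2 and column 1; the remaining 3×3 submatrix is [-2 3 -3; -2 -2 -3; -4 0 2].
Its determinant is 80.

80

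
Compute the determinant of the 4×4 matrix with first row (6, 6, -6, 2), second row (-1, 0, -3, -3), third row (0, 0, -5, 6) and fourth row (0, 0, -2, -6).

252

The matrix is block upper-triangular with a 2×2 block and a 2×2 block on the diagonal, so its determinant equals the product of the determinants of the diagonal blocks.
det of the 2×2 block = 6
det of the 2×2 block = 42
det = (6)·(42) = 252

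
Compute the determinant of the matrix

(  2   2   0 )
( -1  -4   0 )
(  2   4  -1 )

Expand along column 3:
  + (-1) · |2 2; -1 -4| = (-1)·(-8 − (-2)) = 6

The determinant is 6.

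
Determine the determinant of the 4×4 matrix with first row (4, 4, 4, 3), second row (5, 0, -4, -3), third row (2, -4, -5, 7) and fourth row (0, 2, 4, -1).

Expand along row 2 (it has 1 zero):
  − (5) · M_21   where M_21 = det([4 4 3; -4 -5 7; 2 4 -1]) = -70
  − (-4) · M_23   where M_23 = det([4 4 3; 2 -4 7; 0 2 -1]) = -20
  + (-3) · M_24   where M_24 = det([4 4 4; 2 -4 -5; 0 2 4]) = -40
det = (-1)·(5)·(-70) + (-1)·(-4)·(-20) + (+1)·(-3)·(-40) = 390

390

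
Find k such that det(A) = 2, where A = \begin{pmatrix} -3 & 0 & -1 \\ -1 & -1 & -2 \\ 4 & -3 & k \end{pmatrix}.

k = -3

Expanding along the row containing k, det(A) is linear in k: det(A) = (3)·k + (11).
Set (3)·k + (11) = 2  ⇒  (3)·k = -9  ⇒  k = -3.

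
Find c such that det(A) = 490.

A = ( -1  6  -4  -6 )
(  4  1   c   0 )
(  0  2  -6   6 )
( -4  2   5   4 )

Expanding along the row containing c, det(A) is linear in c: det(A) = (188)·c + (2182).
Set (188)·c + (2182) = 490  ⇒  (188)·c = -1692  ⇒  c = -9.

-9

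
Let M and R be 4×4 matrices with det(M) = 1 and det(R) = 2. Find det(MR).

det(MR) = det(M)·det(R) = (1)·(2) = 2

det(MR) = 2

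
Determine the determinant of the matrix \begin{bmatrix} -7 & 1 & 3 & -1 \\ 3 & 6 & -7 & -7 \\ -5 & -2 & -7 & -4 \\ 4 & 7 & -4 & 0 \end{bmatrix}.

2968

Expand along row 4 (it has 1 zero):
  − (4) · M_41   where M_41 = det([1 3 -1; 6 -7 -7; -2 -7 -4]) = 149
  + (7) · M_42   where M_42 = det([-7 3 -1; 3 -7 -7; -5 -7 -4]) = 344
  − (-4) · M_43   where M_43 = det([-7 1 -1; 3 6 -7; -5 -2 -4]) = 289
det = (-1)·(4)·(149) + (+1)·(7)·(344) + (-1)·(-4)·(289) = 2968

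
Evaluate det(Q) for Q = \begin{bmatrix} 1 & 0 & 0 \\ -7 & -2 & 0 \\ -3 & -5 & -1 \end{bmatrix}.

The determinant is 2.

Q is lower triangular, so det(Q) is the product of the diagonal entries:
det = (1) · (-2) · (-1) = 2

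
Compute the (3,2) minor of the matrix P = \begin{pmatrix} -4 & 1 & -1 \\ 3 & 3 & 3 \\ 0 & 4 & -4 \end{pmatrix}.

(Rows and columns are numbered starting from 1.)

The minor is -9.

Delete row 3 and column 2; the remaining 2×2 submatrix is [-4 -1; 3 3].
Its determinant is (-4)·3 − (-1)·3 = -9.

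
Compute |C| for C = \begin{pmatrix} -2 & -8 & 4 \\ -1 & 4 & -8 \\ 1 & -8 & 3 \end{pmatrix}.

Expand along column 1:
  + (-2) · |4 -8; -8 3| = (-2)·(12 − 64) = 104
  − (-1) · |-8 4; -8 3| = −(-1)·(-24 − (-32)) = 8
  + 1 · |-8 4; 4 -8| = 1·(64 − 16) = 48
Sum: (104) + (8) + (48) = 160

|C| = 160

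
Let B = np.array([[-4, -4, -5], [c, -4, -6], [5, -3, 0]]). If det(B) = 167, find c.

Expanding along the column containing c, det(B) is linear in c: det(B) = (15)·c + (92).
Set (15)·c + (92) = 167  ⇒  (15)·c = 75  ⇒  c = 5.

5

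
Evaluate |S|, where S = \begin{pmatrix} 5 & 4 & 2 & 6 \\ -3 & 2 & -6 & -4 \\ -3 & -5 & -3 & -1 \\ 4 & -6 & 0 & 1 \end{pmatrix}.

The determinant is 1078.

Expand along row 4 (it has 1 zero):
  − (4) · M_41   where M_41 = det([4 2 6; 2 -6 -4; -5 -3 -1]) = -196
  + (-6) · M_42   where M_42 = det([5 2 6; -3 -6 -4; -3 -3 -1]) = -66
  + (1) · M_44   where M_44 = det([5 4 2; -3 2 -6; -3 -5 -3]) = -102
det = (-1)·(4)·(-196) + (+1)·(-6)·(-66) + (+1)·(1)·(-102) = 1078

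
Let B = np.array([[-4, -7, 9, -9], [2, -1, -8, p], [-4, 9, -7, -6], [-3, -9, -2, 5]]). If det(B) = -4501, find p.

6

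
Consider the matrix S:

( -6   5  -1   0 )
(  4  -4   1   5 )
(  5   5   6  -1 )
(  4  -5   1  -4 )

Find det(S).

Expand along row 1 (it has 1 zero):
  + (-6) · M_11   where M_11 = det([-4 1 5; 5 6 -1; -5 1 -4]) = 292
  − (5) · M_12   where M_12 = det([4 1 5; 5 6 -1; 4 1 -4]) = -171
  + (-1) · M_13   where M_13 = det([4 -4 5; 5 5 -1; 4 -5 -4]) = -389
det = (+1)·(-6)·(292) + (-1)·(5)·(-171) + (+1)·(-1)·(-389) = -508

det(S) = -508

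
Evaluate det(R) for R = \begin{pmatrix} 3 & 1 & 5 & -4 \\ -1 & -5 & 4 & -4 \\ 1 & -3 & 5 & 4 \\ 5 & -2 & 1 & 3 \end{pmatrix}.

Expand along row 1:
  + (3) · M_11   where M_11 = det([-5 4 -4; -3 5 4; -2 1 3]) = -79
  − (1) · M_12   where M_12 = det([-1 4 -4; 1 5 4; 5 1 3]) = 153
  + (5) · M_13   where M_13 = det([-1 -5 -4; 1 -3 4; 5 -2 3]) = -136
  − (-4) · M_14   where M_14 = det([-1 -5 4; 1 -3 5; 5 -2 1]) = -75
det = (+1)·(3)·(-79) + (-1)·(1)·(153) + (+1)·(5)·(-136) + (-1)·(-4)·(-75) = -1370

-1370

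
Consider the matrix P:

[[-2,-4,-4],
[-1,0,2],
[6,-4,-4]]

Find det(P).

Expand along column 2:
  − (-4) · |-1 2; 6 -4| = −(-4)·(4 − 12) = -32
  − (-4) · |-2 -4; -1 2| = −(-4)·(-4 − 4) = -32
Sum: (-32) + (-32) = -64

-64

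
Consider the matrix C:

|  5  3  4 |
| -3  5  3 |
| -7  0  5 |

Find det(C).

Expand along column 2:
  − 3 · |-3 3; -7 5| = −3·(-15 − (-21)) = -18
  + 5 · |5 4; -7 5| = 5·(25 − (-28)) = 265
Sum: (-18) + (265) = 247

247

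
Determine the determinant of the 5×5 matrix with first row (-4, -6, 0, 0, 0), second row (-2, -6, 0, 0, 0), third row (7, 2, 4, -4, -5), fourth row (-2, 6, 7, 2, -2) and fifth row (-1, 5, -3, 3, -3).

-2916

The matrix is block lower-triangular with a 2×2 block and a 3×3 block on the diagonal, so its determinant equals the product of the determinants of the diagonal blocks.
det of the 2×2 block = 12
det of the 3×3 block = -243
det = (12)·(-243) = -2916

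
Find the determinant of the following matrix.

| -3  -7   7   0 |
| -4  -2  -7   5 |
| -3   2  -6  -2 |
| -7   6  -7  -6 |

-1437

Expand along row 1 (it has 1 zero):
  + (-3) · M_11   where M_11 = det([-2 -7 5; 2 -6 -2; 6 -7 -6]) = 66
  − (-7) · M_12   where M_12 = det([-4 -7 5; -3 -6 -2; -7 -7 -6]) = -165
  + (7) · M_13   where M_13 = det([-4 -2 5; -3 2 -2; -7 6 -6]) = -12
det = (+1)·(-3)·(66) + (-1)·(-7)·(-165) + (+1)·(7)·(-12) = -1437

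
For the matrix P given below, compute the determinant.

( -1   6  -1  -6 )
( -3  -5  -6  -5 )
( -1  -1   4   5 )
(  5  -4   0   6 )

The determinant is 94.

Expand along row 4 (it has 1 zero):
  − (5) · M_41   where M_41 = det([6 -1 -6; -5 -6 -5; -1 4 5]) = 66
  + (-4) · M_42   where M_42 = det([-1 -1 -6; -3 -6 -5; -1 4 5]) = 98
  + (6) · M_44   where M_44 = det([-1 6 -1; -3 -5 -6; -1 -1 4]) = 136
det = (-1)·(5)·(66) + (+1)·(-4)·(98) + (+1)·(6)·(136) = 94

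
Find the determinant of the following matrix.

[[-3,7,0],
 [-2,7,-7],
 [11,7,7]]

-735

Expand along column 3:
  − (-7) · |-3 7; 11 7| = −(-7)·(-21 − 77) = -686
  + 7 · |-3 7; -2 7| = 7·(-21 − (-14)) = -49
Sum: (-686) + (-49) = -735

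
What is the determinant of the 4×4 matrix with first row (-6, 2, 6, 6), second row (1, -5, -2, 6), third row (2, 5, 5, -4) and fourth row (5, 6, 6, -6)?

-2

Expand along row 1:
  + (-6) · M_11   where M_11 = det([-5 -2 6; 5 5 -4; 6 6 -6]) = 18
  − (2) · M_12   where M_12 = det([1 -2 6; 2 5 -4; 5 6 -6]) = -68
  + (6) · M_13   where M_13 = det([1 -5 6; 2 5 -4; 5 6 -6]) = -44
  − (6) · M_14   where M_14 = det([1 -5 -2; 2 5 5; 5 6 6]) = -39
det = (+1)·(-6)·(18) + (-1)·(2)·(-68) + (+1)·(6)·(-44) + (-1)·(6)·(-39) = -2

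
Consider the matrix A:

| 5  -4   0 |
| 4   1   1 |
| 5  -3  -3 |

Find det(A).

Expand along column 3:
  − 1 · |5 -4; 5 -3| = −1·(-15 − (-20)) = -5
  + (-3) · |5 -4; 4 1| = (-3)·(5 − (-16)) = -63
Sum: (-5) + (-63) = -68

|A| = -68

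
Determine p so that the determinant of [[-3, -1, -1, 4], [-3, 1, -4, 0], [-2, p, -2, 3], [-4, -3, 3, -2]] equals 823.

7

Expanding along the column containing p, det(M) is linear in p: det(M) = (118)·p + (-3).
Set (118)·p + (-3) = 823  ⇒  (118)·p = 826  ⇒  p = 7.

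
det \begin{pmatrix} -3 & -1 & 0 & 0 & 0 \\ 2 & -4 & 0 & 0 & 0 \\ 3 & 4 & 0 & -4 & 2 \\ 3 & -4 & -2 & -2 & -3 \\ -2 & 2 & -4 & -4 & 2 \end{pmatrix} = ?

-896

The matrix is block lower-triangular with a 2×2 block and a 3×3 block on the diagonal, so its determinant equals the product of the determinants of the diagonal blocks.
det of the 2×2 block = 14
det of the 3×3 block = -64
det = (14)·(-64) = -896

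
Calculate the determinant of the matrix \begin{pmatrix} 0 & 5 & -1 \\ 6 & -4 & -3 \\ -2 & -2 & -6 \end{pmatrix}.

The determinant is 230.

Expand along row 1:
  − 5 · |6 -3; -2 -6| = −5·(-36 − 6) = 210
  + (-1) · |6 -4; -2 -2| = (-1)·(-12 − 8) = 20
Sum: (210) + (20) = 230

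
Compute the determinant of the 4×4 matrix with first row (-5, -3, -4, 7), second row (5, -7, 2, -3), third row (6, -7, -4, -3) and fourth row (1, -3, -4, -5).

1920

Expand along row 1:
  + (-5) · M_11   where M_11 = det([-7 2 -3; -7 -4 -3; -3 -4 -5]) = -156
  − (-3) · M_12   where M_12 = det([5 2 -3; 6 -4 -3; 1 -4 -5]) = 154
  + (-4) · M_13   where M_13 = det([5 -7 -3; 6 -7 -3; 1 -3 -5]) = -26
  − (7) · M_14   where M_14 = det([5 -7 2; 6 -7 -4; 1 -3 -4]) = -82
det = (+1)·(-5)·(-156) + (-1)·(-3)·(154) + (+1)·(-4)·(-26) + (-1)·(7)·(-82) = 1920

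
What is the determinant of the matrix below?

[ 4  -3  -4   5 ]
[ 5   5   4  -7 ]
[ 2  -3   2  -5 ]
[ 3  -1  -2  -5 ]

The determinant is -1428.

Expand along row 1:
  + (4) · M_11   where M_11 = det([5 4 -7; -3 2 -5; -1 -2 -5]) = -196
  − (-3) · M_12   where M_12 = det([5 4 -7; 2 2 -5; 3 -2 -5]) = -50
  + (-4) · M_13   where M_13 = det([5 5 -7; 2 -3 -5; 3 -1 -5]) = -24
  − (5) · M_14   where M_14 = det([5 5 4; 2 -3 2; 3 -1 -2]) = 118
det = (+1)·(4)·(-196) + (-1)·(-3)·(-50) + (+1)·(-4)·(-24) + (-1)·(5)·(118) = -1428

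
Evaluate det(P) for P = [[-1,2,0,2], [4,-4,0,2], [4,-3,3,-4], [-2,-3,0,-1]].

Expand along column 3 (it has 3 zeros):
  + (3) · M_33   where M_33 = det([-1 2 2; 4 -4 2; -2 -3 -1]) = -50
det = (+1)·(3)·(-50) = -150

-150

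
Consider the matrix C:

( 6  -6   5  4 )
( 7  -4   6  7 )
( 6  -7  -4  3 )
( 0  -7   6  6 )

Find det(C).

The determinant is -1817.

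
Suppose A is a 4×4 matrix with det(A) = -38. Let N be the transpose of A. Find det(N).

det(Aᵀ) = det(A).
det(N) = (1)·(-38) = -38

The determinant is -38.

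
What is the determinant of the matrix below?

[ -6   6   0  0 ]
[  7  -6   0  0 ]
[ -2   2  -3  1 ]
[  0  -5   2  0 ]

The matrix is block lower-triangular with a 2×2 block and a 2×2 block on the diagonal, so its determinant equals the product of the determinants of the diagonal blocks.
det of the 2×2 block = -6
det of the 2×2 block = -2
det = (-6)·(-2) = 12

12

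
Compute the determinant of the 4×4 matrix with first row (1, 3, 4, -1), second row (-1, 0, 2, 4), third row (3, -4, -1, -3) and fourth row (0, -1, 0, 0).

Expand along row 4 (it has 3 zeros):
  + (-1) · M_42   where M_42 = det([1 4 -1; -1 2 4; 3 -1 -3]) = 39
det = (+1)·(-1)·(39) = -39

The determinant is -39.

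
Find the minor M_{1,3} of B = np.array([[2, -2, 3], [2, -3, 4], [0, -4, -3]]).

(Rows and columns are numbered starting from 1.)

The minor is -8.

Delete row 1 and column 3; the remaining 2×2 submatrix is [2 -3; 0 -4].
Its determinant is 2·(-4) − (-3)·0 = -8.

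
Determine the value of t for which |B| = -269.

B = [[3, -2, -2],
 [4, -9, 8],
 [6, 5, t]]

-5

Expanding along the row containing t, det(B) is linear in t: det(B) = (-19)·t + (-364).
Set (-19)·t + (-364) = -269  ⇒  (-19)·t = 95  ⇒  t = -5.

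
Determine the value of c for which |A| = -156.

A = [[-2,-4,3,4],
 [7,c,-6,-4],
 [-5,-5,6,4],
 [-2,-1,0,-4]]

c = 0

Expanding along the row containing c, det(A) is linear in c: det(A) = (12)·c + (-156).
Set (12)·c + (-156) = -156  ⇒  (12)·c = 0  ⇒  c = 0.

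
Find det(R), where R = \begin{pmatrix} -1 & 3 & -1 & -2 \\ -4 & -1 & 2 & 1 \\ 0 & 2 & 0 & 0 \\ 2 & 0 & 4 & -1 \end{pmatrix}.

-96

Expand along row 3 (it has 3 zeros):
  − (2) · M_32   where M_32 = det([-1 -1 -2; -4 2 1; 2 4 -1]) = 48
det = (-1)·(2)·(48) = -96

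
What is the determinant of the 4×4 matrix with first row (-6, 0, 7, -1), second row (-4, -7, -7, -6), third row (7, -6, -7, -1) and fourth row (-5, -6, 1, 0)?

2013

Expand along row 1 (it has 1 zero):
  + (-6) · M_11   where M_11 = det([-7 -7 -6; -6 -7 -1; -6 1 0]) = 239
  + (7) · M_13   where M_13 = det([-4 -7 -6; 7 -6 -1; -5 -6 0]) = 421
  − (-1) · M_14   where M_14 = det([-4 -7 -7; 7 -6 -7; -5 -6 1]) = 500
det = (+1)·(-6)·(239) + (+1)·(7)·(421) + (-1)·(-1)·(500) = 2013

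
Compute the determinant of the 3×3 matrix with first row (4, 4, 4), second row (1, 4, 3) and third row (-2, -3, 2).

56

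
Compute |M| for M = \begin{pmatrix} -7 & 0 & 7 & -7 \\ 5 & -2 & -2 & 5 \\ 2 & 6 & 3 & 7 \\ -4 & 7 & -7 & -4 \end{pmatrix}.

|M| = 35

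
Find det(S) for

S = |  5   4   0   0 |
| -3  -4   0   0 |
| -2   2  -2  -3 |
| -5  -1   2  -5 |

S is block lower-triangular with a 2×2 block and a 2×2 block on the diagonal, so its determinant equals the product of the determinants of the diagonal blocks.
det of the 2×2 block = -8
det of the 2×2 block = 16
det = (-8)·(16) = -128

-128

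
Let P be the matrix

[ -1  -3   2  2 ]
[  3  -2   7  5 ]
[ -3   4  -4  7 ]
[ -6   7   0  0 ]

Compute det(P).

Expand along row 4 (it has 2 zeros):
  − (-6) · M_41   where M_41 = det([-3 2 2; -2 7 5; 4 -4 7]) = -179
  + (7) · M_42   where M_42 = det([-1 2 2; 3 7 5; -3 -4 7]) = -123
det = (-1)·(-6)·(-179) + (+1)·(7)·(-123) = -1935

The determinant is -1935.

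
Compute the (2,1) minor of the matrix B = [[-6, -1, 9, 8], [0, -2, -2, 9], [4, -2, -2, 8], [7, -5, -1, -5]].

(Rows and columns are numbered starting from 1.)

The minor is -532.

Delete row 2 and column 1; the remaining 3×3 submatrix is [-1 9 8; -2 -2 8; -5 -1 -5].
Its determinant is -532.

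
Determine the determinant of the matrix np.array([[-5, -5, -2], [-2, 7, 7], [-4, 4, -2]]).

The determinant is 330.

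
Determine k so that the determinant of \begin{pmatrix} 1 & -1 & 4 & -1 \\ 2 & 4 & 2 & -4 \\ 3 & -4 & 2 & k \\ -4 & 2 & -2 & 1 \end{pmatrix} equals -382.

Expanding along the column containing k, det(B) is linear in k: det(B) = (-72)·k + (50).
Set (-72)·k + (50) = -382  ⇒  (-72)·k = -432  ⇒  k = 6.

6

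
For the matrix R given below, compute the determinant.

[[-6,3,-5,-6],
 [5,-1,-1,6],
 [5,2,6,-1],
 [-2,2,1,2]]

-1015

Expand along row 1:
  + (-6) · M_11   where M_11 = det([-1 -1 6; 2 6 -1; 2 1 2]) = -67
  − (3) · M_12   where M_12 = det([5 -1 6; 5 6 -1; -2 1 2]) = 175
  + (-5) · M_13   where M_13 = det([5 -1 6; 5 2 -1; -2 2 2]) = 122
  − (-6) · M_14   where M_14 = det([5 -1 -1; 5 2 6; -2 2 1]) = -47
det = (+1)·(-6)·(-67) + (-1)·(3)·(175) + (+1)·(-5)·(122) + (-1)·(-6)·(-47) = -1015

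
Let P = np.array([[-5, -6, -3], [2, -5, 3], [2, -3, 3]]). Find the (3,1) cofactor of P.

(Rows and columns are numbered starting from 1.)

-33

Delete row 3 and column 1; the remaining 2×2 submatrix is [-6 -3; -5 3].
Its determinant is (-6)·3 − (-3)·(-5) = -33.
The cofactor carries sign (−1)^(3+1) = +1, so C_{3,1} = +(-33) = -33.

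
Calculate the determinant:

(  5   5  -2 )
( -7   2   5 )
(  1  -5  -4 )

-96

Expand along row 1:
  + 5 · |2 5; -5 -4| = 5·(-8 − (-25)) = 85
  − 5 · |-7 5; 1 -4| = −5·(28 − 5) = -115
  + (-2) · |-7 2; 1 -5| = (-2)·(35 − 2) = -66
Sum: (85) + (-115) + (-66) = -96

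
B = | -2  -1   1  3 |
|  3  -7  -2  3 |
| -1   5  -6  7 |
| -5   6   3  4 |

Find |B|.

det(B) = -464

Expand along row 1:
  + (-2) · M_11   where M_11 = det([-7 -2 3; 5 -6 7; 6 3 4]) = 424
  − (-1) · M_12   where M_12 = det([3 -2 3; -1 -6 7; -5 3 4]) = -172
  + (1) · M_13   where M_13 = det([3 -7 3; -1 5 7; -5 6 4]) = 208
  − (3) · M_14   where M_14 = det([3 -7 -2; -1 5 -6; -5 6 3]) = -116
det = (+1)·(-2)·(424) + (-1)·(-1)·(-172) + (+1)·(1)·(208) + (-1)·(3)·(-116) = -464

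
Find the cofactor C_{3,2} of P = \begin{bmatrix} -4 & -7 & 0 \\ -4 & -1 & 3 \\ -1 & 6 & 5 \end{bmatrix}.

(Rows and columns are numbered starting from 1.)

Delete row 3 and column 2; the remaining 2×2 submatrix is [-4 0; -4 3].
Its determinant is (-4)·3 − 0·(-4) = -12.
The cofactor carries sign (−1)^(3+2) = −1, so C_{3,2} = −(-12) = 12.

12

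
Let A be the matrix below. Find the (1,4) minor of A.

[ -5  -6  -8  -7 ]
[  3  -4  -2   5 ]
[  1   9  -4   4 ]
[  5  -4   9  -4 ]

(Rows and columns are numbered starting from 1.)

The minor is 409.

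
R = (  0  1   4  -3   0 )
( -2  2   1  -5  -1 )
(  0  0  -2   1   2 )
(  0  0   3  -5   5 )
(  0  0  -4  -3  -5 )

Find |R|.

R is block upper-triangular with a 2×2 block and a 3×3 block on the diagonal, so its determinant equals the product of the determinants of the diagonal blocks.
det of the 2×2 block = 2
det of the 3×3 block = -143
det = (2)·(-143) = -286

|R| = -286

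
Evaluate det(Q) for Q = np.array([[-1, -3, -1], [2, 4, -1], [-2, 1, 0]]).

|Q| = -17

Expand along column 3:
  + (-1) · |2 4; -2 1| = (-1)·(2 − (-8)) = -10
  − (-1) · |-1 -3; -2 1| = −(-1)·(-1 − 6) = -7
Sum: (-10) + (-7) = -17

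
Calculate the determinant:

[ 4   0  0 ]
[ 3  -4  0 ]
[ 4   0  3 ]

The matrix is lower triangular, so the determinant is the product of the diagonal entries:
det = (4) · (-4) · (3) = -48

The determinant is -48.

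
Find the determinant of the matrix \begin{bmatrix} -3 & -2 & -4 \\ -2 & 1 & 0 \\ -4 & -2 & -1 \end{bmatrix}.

Expand along column 3:
  + (-4) · |-2 1; -4 -2| = (-4)·(4 − (-4)) = -32
  + (-1) · |-3 -2; -2 1| = (-1)·(-3 − 4) = 7
Sum: (-32) + (7) = -25

-25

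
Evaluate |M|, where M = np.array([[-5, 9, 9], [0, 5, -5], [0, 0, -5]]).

125

M is upper triangular, so det(M) is the product of the diagonal entries:
det = (-5) · (5) · (-5) = 125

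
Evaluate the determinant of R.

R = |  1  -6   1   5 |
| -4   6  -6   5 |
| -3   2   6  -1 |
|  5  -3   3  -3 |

The determinant is -1103.

Expand along row 1:
  + (1) · M_11   where M_11 = det([6 -6 5; 2 6 -1; -3 3 -3]) = -24
  − (-6) · M_12   where M_12 = det([-4 -6 5; -3 6 -1; 5 3 -3]) = -51
  + (1) · M_13   where M_13 = det([-4 6 5; -3 2 -1; 5 -3 -3]) = -53
  − (5) · M_14   where M_14 = det([-4 6 -6; -3 2 6; 5 -3 3]) = 144
det = (+1)·(1)·(-24) + (-1)·(-6)·(-51) + (+1)·(1)·(-53) + (-1)·(5)·(144) = -1103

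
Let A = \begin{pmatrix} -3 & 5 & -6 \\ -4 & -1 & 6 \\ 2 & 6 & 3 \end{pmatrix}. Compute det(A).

369

Expand along column 1:
  + (-3) · |-1 6; 6 3| = (-3)·(-3 − 36) = 117
  − (-4) · |5 -6; 6 3| = −(-4)·(15 − (-36)) = 204
  + 2 · |5 -6; -1 6| = 2·(30 − 6) = 48
Sum: (117) + (204) + (48) = 369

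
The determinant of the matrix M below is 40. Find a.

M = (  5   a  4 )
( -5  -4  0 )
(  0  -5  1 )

a = -8

Expanding along the row containing a, det(M) is linear in a: det(M) = (5)·a + (80).
Set (5)·a + (80) = 40  ⇒  (5)·a = -40  ⇒  a = -8.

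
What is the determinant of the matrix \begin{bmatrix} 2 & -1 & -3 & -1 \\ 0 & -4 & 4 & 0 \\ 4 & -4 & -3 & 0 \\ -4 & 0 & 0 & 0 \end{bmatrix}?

Expand along row 4 (it has 3 zeros):
  − (-4) · M_41   where M_41 = det([-1 -3 -1; -4 4 0; -4 -3 0]) = -28
det = (-1)·(-4)·(-28) = -112

-112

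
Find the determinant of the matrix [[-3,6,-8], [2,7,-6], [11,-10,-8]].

824

Expand along column 1:
  + (-3) · |7 -6; -10 -8| = (-3)·(-56 − 60) = 348
  − 2 · |6 -8; -10 -8| = −2·(-48 − 80) = 256
  + 11 · |6 -8; 7 -6| = 11·(-36 − (-56)) = 220
Sum: (348) + (256) + (220) = 824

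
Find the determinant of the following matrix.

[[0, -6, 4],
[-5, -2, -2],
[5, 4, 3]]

-70

Expand along column 1:
  − (-5) · |-6 4; 4 3| = −(-5)·(-18 − 16) = -170
  + 5 · |-6 4; -2 -2| = 5·(12 − (-8)) = 100
Sum: (-170) + (100) = -70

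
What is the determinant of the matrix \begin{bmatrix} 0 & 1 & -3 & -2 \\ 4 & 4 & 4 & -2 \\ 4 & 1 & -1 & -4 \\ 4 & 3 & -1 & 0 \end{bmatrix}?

Expand along row 1 (it has 1 zero):
  − (1) · M_12   where M_12 = det([4 4 -2; 4 -1 -4; 4 -1 0]) = -80
  + (-3) · M_13   where M_13 = det([4 4 -2; 4 1 -4; 4 3 0]) = -32
  − (-2) · M_14   where M_14 = det([4 4 4; 4 1 -1; 4 3 -1]) = 40
det = (-1)·(1)·(-80) + (+1)·(-3)·(-32) + (-1)·(-2)·(40) = 256

256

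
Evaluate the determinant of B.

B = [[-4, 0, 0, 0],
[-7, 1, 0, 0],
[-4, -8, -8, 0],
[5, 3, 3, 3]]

B is lower triangular, so det(B) is the product of the diagonal entries:
det = (-4) · (1) · (-8) · (3) = 96

|B| = 96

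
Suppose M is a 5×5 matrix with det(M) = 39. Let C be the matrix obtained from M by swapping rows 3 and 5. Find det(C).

det(C) = -39

Swapping two rows multiplies the determinant by −1.
det(C) = (-1)·(39) = -39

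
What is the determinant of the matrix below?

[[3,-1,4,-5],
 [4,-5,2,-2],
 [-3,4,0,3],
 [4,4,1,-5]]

Expand along row 3 (it has 1 zero):
  + (-3) · M_31   where M_31 = det([-1 4 -5; -5 2 -2; 4 1 -5]) = -59
  − (4) · M_32   where M_32 = det([3 4 -5; 4 2 -2; 4 1 -5]) = 44
  − (3) · M_34   where M_34 = det([3 -1 4; 4 -5 2; 4 4 1]) = 101
det = (+1)·(-3)·(-59) + (-1)·(4)·(44) + (-1)·(3)·(101) = -302

-302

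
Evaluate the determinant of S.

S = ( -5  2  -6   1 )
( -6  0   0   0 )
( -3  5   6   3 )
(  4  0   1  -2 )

det(S) = -510

Expand along row 2 (it has 3 zeros):
  − (-6) · M_21   where M_21 = det([2 -6 1; 5 6 3; 0 1 -2]) = -85
det = (-1)·(-6)·(-85) = -510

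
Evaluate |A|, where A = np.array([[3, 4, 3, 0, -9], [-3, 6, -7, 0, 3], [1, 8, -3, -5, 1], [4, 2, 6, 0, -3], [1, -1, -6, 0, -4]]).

Expand along column 4 (it has 4 zeros):
  − (-5) · M_34   where M_34 = det([3 4 3 -9; -3 6 -7 3; 4 2 6 -3; 1 -1 -6 -4]) = 1618
det = (-1)·(-5)·(1618) = 8090

|A| = 8090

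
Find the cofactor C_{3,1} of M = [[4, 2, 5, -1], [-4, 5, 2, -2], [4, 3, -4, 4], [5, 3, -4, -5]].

85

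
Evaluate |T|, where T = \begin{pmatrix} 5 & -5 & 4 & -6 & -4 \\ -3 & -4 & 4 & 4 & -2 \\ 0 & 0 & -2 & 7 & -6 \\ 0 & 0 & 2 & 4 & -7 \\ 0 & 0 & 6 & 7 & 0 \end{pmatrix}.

The determinant is 11620.

T is block upper-triangular with a 2×2 block and a 3×3 block on the diagonal, so its determinant equals the product of the determinants of the diagonal blocks.
det of the 2×2 block = -35
det of the 3×3 block = -332
det = (-35)·(-332) = 11620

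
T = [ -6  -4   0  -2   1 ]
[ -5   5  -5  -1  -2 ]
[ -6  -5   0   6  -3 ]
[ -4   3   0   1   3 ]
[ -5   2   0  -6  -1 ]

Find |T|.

-9745

Expand along column 3 (it has 4 zeros):
  − (-5) · M_23   where M_23 = det([-6 -4 -2 1; -6 -5 6 -3; -4 3 1 3; -5 2 -6 -1]) = -1949
det = (-1)·(-5)·(-1949) = -9745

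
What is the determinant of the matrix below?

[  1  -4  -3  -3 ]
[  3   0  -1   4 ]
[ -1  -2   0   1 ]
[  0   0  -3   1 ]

The determinant is 174.

Expand along row 4 (it has 2 zeros):
  − (-3) · M_43   where M_43 = det([1 -4 -3; 3 0 4; -1 -2 1]) = 54
  + (1) · M_44   where M_44 = det([1 -4 -3; 3 0 -1; -1 -2 0]) = 12
det = (-1)·(-3)·(54) + (+1)·(1)·(12) = 174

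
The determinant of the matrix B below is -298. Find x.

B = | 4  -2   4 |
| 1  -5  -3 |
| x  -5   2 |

-7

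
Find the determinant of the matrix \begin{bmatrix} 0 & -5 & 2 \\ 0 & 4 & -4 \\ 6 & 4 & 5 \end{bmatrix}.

Expand along column 1:
  + 6 · |-5 2; 4 -4| = 6·(20 − 8) = 72

72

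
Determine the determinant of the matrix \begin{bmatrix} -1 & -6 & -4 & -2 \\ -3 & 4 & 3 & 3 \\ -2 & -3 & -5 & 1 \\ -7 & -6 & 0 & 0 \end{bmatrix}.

The determinant is 50.

Expand along row 4 (it has 2 zeros):
  − (-7) · M_41   where M_41 = det([-6 -4 -2; 4 3 3; -3 -5 1]) = -34
  + (-6) · M_42   where M_42 = det([-1 -4 -2; -3 3 3; -2 -5 1]) = -48
det = (-1)·(-7)·(-34) + (+1)·(-6)·(-48) = 50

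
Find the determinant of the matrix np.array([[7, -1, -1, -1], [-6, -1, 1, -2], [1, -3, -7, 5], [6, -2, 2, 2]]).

Expand along row 1:
  + (7) · M_11   where M_11 = det([-1 1 -2; -3 -7 5; -2 2 2]) = 60
  − (-1) · M_12   where M_12 = det([-6 1 -2; 1 -7 5; 6 2 2]) = 84
  + (-1) · M_13   where M_13 = det([-6 -1 -2; 1 -3 5; 6 -2 2]) = -84
  − (-1) · M_14   where M_14 = det([-6 -1 1; 1 -3 -7; 6 -2 2]) = 180
det = (+1)·(7)·(60) + (-1)·(-1)·(84) + (+1)·(-1)·(-84) + (-1)·(-1)·(180) = 768

768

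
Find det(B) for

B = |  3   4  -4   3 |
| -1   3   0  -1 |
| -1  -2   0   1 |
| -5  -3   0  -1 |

Expand along column 3 (it has 3 zeros):
  + (-4) · M_13   where M_13 = det([-1 3 -1; -1 -2 1; -5 -3 -1]) = -16
det = (+1)·(-4)·(-16) = 64

64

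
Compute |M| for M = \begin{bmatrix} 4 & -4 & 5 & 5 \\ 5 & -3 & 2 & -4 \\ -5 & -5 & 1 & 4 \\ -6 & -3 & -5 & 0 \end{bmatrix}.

-1127

Expand along row 4 (it has 1 zero):
  − (-6) · M_41   where M_41 = det([-4 5 5; -3 2 -4; -5 1 4]) = 147
  + (-3) · M_42   where M_42 = det([4 5 5; 5 2 -4; -5 1 4]) = 123
  − (-5) · M_43   where M_43 = det([4 -4 5; 5 -3 -4; -5 -5 4]) = -328
det = (-1)·(-6)·(147) + (+1)·(-3)·(123) + (-1)·(-5)·(-328) = -1127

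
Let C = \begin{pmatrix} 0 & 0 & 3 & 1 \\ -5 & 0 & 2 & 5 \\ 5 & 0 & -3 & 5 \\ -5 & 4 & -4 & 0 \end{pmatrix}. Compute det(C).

Expand along column 2 (it has 3 zeros):
  + (4) · M_42   where M_42 = det([0 3 1; -5 2 5; 5 -3 5]) = 155
det = (+1)·(4)·(155) = 620

|C| = 620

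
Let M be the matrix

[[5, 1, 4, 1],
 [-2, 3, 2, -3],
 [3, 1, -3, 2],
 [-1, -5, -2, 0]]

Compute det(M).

Expand along row 4 (it has 1 zero):
  − (-1) · M_41   where M_41 = det([1 4 1; 3 2 -3; 1 -3 2]) = -52
  + (-5) · M_42   where M_42 = det([5 4 1; -2 2 -3; 3 -3 2]) = -45
  − (-2) · M_43   where M_43 = det([5 1 1; -2 3 -3; 3 1 2]) = 29
det = (-1)·(-1)·(-52) + (+1)·(-5)·(-45) + (-1)·(-2)·(29) = 231

The determinant is 231.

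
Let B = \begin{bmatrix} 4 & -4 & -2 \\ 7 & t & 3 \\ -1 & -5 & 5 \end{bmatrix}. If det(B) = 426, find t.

8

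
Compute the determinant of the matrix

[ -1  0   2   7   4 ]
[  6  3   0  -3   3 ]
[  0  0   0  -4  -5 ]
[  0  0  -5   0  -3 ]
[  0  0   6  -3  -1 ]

-51

The matrix is block upper-triangular with a 2×2 block and a 3×3 block on the diagonal, so its determinant equals the product of the determinants of the diagonal blocks.
det of the 2×2 block = -3
det of the 3×3 block = 17
det = (-3)·(17) = -51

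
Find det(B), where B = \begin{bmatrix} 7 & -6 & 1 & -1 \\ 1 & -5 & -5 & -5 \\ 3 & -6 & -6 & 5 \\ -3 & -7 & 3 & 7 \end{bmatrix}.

Expand along row 1:
  + (7) · M_11   where M_11 = det([-5 -5 -5; -6 -6 5; -7 3 7]) = 550
  − (-6) · M_12   where M_12 = det([1 -5 -5; 3 -6 5; -3 3 7]) = 168
  + (1) · M_13   where M_13 = det([1 -5 -5; 3 -6 5; -3 -7 7]) = 368
  − (-1) · M_14   where M_14 = det([1 -5 -5; 3 -6 -6; -3 -7 3]) = 90
det = (+1)·(7)·(550) + (-1)·(-6)·(168) + (+1)·(1)·(368) + (-1)·(-1)·(90) = 5316

det(B) = 5316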